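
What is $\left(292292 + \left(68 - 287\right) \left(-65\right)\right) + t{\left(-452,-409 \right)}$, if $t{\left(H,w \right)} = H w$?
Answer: $491395$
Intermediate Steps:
$\left(292292 + \left(68 - 287\right) \left(-65\right)\right) + t{\left(-452,-409 \right)} = \left(292292 + \left(68 - 287\right) \left(-65\right)\right) - -184868 = \left(292292 - -14235\right) + 184868 = \left(292292 + 14235\right) + 184868 = 306527 + 184868 = 491395$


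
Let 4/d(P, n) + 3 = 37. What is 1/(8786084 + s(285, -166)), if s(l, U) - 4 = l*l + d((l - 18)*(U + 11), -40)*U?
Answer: 17/150743989 ≈ 1.1277e-7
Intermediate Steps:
d(P, n) = 2/17 (d(P, n) = 4/(-3 + 37) = 4/34 = 4*(1/34) = 2/17)
s(l, U) = 4 + l² + 2*U/17 (s(l, U) = 4 + (l*l + 2*U/17) = 4 + (l² + 2*U/17) = 4 + l² + 2*U/17)
1/(8786084 + s(285, -166)) = 1/(8786084 + (4 + 285² + (2/17)*(-166))) = 1/(8786084 + (4 + 81225 - 332/17)) = 1/(8786084 + 1380561/17) = 1/(150743989/17) = 17/150743989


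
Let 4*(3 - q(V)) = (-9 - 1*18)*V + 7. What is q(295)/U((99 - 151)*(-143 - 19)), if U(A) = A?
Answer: 3985/16848 ≈ 0.23653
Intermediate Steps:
q(V) = 5/4 + 27*V/4 (q(V) = 3 - ((-9 - 1*18)*V + 7)/4 = 3 - ((-9 - 18)*V + 7)/4 = 3 - (-27*V + 7)/4 = 3 - (7 - 27*V)/4 = 3 + (-7/4 + 27*V/4) = 5/4 + 27*V/4)
q(295)/U((99 - 151)*(-143 - 19)) = (5/4 + (27/4)*295)/(((99 - 151)*(-143 - 19))) = (5/4 + 7965/4)/((-52*(-162))) = (3985/2)/8424 = (3985/2)*(1/8424) = 3985/16848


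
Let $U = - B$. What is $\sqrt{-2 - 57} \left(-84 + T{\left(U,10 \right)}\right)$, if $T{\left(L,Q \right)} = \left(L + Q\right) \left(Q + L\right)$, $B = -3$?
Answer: $85 i \sqrt{59} \approx 652.9 i$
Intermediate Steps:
$U = 3$ ($U = \left(-1\right) \left(-3\right) = 3$)
$T{\left(L,Q \right)} = \left(L + Q\right)^{2}$ ($T{\left(L,Q \right)} = \left(L + Q\right) \left(L + Q\right) = \left(L + Q\right)^{2}$)
$\sqrt{-2 - 57} \left(-84 + T{\left(U,10 \right)}\right) = \sqrt{-2 - 57} \left(-84 + \left(3 + 10\right)^{2}\right) = \sqrt{-59} \left(-84 + 13^{2}\right) = i \sqrt{59} \left(-84 + 169\right) = i \sqrt{59} \cdot 85 = 85 i \sqrt{59}$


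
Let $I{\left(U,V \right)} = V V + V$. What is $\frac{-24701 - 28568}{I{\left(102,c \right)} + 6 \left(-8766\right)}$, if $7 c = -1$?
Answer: $\frac{2610181}{2577210} \approx 1.0128$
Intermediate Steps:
$c = - \frac{1}{7}$ ($c = \frac{1}{7} \left(-1\right) = - \frac{1}{7} \approx -0.14286$)
$I{\left(U,V \right)} = V + V^{2}$ ($I{\left(U,V \right)} = V^{2} + V = V + V^{2}$)
$\frac{-24701 - 28568}{I{\left(102,c \right)} + 6 \left(-8766\right)} = \frac{-24701 - 28568}{- \frac{1 - \frac{1}{7}}{7} + 6 \left(-8766\right)} = - \frac{53269}{\left(- \frac{1}{7}\right) \frac{6}{7} - 52596} = - \frac{53269}{- \frac{6}{49} - 52596} = - \frac{53269}{- \frac{2577210}{49}} = \left(-53269\right) \left(- \frac{49}{2577210}\right) = \frac{2610181}{2577210}$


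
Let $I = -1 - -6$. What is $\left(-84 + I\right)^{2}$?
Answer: $6241$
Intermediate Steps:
$I = 5$ ($I = -1 + 6 = 5$)
$\left(-84 + I\right)^{2} = \left(-84 + 5\right)^{2} = \left(-79\right)^{2} = 6241$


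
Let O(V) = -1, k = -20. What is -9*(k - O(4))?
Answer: 171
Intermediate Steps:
-9*(k - O(4)) = -9*(-20 - 1*(-1)) = -9*(-20 + 1) = -9*(-19) = 171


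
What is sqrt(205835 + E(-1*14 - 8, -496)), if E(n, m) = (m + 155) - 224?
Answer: sqrt(205270) ≈ 453.07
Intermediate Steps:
E(n, m) = -69 + m (E(n, m) = (155 + m) - 224 = -69 + m)
sqrt(205835 + E(-1*14 - 8, -496)) = sqrt(205835 + (-69 - 496)) = sqrt(205835 - 565) = sqrt(205270)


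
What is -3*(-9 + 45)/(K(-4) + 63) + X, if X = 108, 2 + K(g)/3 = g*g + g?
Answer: 3312/31 ≈ 106.84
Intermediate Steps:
K(g) = -6 + 3*g + 3*g**2 (K(g) = -6 + 3*(g*g + g) = -6 + 3*(g**2 + g) = -6 + 3*(g + g**2) = -6 + (3*g + 3*g**2) = -6 + 3*g + 3*g**2)
-3*(-9 + 45)/(K(-4) + 63) + X = -3*(-9 + 45)/((-6 + 3*(-4) + 3*(-4)**2) + 63) + 108 = -108/((-6 - 12 + 3*16) + 63) + 108 = -108/((-6 - 12 + 48) + 63) + 108 = -108/(30 + 63) + 108 = -108/93 + 108 = -3*12/31 + 108 = -36/31 + 108 = 3312/31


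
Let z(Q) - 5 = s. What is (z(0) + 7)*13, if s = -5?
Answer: 91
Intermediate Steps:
z(Q) = 0 (z(Q) = 5 - 5 = 0)
(z(0) + 7)*13 = (0 + 7)*13 = 7*13 = 91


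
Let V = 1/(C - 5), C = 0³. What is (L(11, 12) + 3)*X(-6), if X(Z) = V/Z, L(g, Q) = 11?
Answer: 7/15 ≈ 0.46667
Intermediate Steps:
C = 0
V = -⅕ (V = 1/(0 - 5) = 1/(-5) = -⅕ ≈ -0.20000)
X(Z) = -1/(5*Z)
(L(11, 12) + 3)*X(-6) = (11 + 3)*(-⅕/(-6)) = 14*(-⅕*(-⅙)) = 14*(1/30) = 7/15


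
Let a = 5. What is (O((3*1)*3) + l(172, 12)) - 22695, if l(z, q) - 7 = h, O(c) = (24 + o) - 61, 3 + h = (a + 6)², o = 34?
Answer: -22573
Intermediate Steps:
h = 118 (h = -3 + (5 + 6)² = -3 + 11² = -3 + 121 = 118)
O(c) = -3 (O(c) = (24 + 34) - 61 = 58 - 61 = -3)
l(z, q) = 125 (l(z, q) = 7 + 118 = 125)
(O((3*1)*3) + l(172, 12)) - 22695 = (-3 + 125) - 22695 = 122 - 22695 = -22573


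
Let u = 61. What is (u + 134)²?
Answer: 38025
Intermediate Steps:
(u + 134)² = (61 + 134)² = 195² = 38025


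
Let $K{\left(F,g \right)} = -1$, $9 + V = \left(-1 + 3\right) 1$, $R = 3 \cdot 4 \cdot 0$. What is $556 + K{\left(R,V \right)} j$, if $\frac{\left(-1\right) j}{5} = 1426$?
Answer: $7686$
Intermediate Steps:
$R = 0$ ($R = 12 \cdot 0 = 0$)
$V = -7$ ($V = -9 + \left(-1 + 3\right) 1 = -9 + 2 \cdot 1 = -9 + 2 = -7$)
$j = -7130$ ($j = \left(-5\right) 1426 = -7130$)
$556 + K{\left(R,V \right)} j = 556 - -7130 = 556 + 7130 = 7686$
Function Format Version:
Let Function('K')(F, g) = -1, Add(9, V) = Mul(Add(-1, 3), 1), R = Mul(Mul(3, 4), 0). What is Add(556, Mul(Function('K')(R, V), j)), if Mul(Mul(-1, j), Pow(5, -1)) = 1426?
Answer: 7686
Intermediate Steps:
R = 0 (R = Mul(12, 0) = 0)
V = -7 (V = Add(-9, Mul(Add(-1, 3), 1)) = Add(-9, Mul(2, 1)) = Add(-9, 2) = -7)
j = -7130 (j = Mul(-5, 1426) = -7130)
Add(556, Mul(Function('K')(R, V), j)) = Add(556, Mul(-1, -7130)) = Add(556, 7130) = 7686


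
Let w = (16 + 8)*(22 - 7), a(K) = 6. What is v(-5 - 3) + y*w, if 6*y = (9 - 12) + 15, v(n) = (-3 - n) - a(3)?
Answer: 719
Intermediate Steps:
w = 360 (w = 24*15 = 360)
v(n) = -9 - n (v(n) = (-3 - n) - 1*6 = (-3 - n) - 6 = -9 - n)
y = 2 (y = ((9 - 12) + 15)/6 = (-3 + 15)/6 = (⅙)*12 = 2)
v(-5 - 3) + y*w = (-9 - (-5 - 3)) + 2*360 = (-9 - 1*(-8)) + 720 = (-9 + 8) + 720 = -1 + 720 = 719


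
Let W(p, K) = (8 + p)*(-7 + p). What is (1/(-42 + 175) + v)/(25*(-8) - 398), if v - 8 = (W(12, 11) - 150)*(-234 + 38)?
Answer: -1304465/79534 ≈ -16.401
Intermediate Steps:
W(p, K) = (-7 + p)*(8 + p)
v = 9808 (v = 8 + ((-56 + 12 + 12²) - 150)*(-234 + 38) = 8 + ((-56 + 12 + 144) - 150)*(-196) = 8 + (100 - 150)*(-196) = 8 - 50*(-196) = 8 + 9800 = 9808)
(1/(-42 + 175) + v)/(25*(-8) - 398) = (1/(-42 + 175) + 9808)/(25*(-8) - 398) = (1/133 + 9808)/(-200 - 398) = (1/133 + 9808)/(-598) = (1304465/133)*(-1/598) = -1304465/79534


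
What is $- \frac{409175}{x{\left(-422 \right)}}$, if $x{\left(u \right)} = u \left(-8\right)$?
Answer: $- \frac{409175}{3376} \approx -121.2$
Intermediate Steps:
$x{\left(u \right)} = - 8 u$
$- \frac{409175}{x{\left(-422 \right)}} = - \frac{409175}{\left(-8\right) \left(-422\right)} = - \frac{409175}{3376}$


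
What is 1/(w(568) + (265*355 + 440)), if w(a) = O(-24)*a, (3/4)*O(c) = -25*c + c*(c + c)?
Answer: 1/1421363 ≈ 7.0355e-7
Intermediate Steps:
O(c) = -100*c/3 + 8*c**2/3 (O(c) = 4*(-25*c + c*(c + c))/3 = 4*(-25*c + c*(2*c))/3 = 4*(-25*c + 2*c**2)/3 = -100*c/3 + 8*c**2/3)
w(a) = 2336*a (w(a) = ((4/3)*(-24)*(-25 + 2*(-24)))*a = ((4/3)*(-24)*(-25 - 48))*a = ((4/3)*(-24)*(-73))*a = 2336*a)
1/(w(568) + (265*355 + 440)) = 1/(2336*568 + (265*355 + 440)) = 1/(1326848 + (94075 + 440)) = 1/(1326848 + 94515) = 1/1421363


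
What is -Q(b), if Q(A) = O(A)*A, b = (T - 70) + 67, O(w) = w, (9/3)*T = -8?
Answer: -289/9 ≈ -32.111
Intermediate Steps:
T = -8/3 (T = (1/3)*(-8) = -8/3 ≈ -2.6667)
b = -17/3 (b = (-8/3 - 70) + 67 = -218/3 + 67 = -17/3 ≈ -5.6667)
Q(A) = A**2 (Q(A) = A*A = A**2)
-Q(b) = -(-17/3)**2 = -1*289/9 = -289/9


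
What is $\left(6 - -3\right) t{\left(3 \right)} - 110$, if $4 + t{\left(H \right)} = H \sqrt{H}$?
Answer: $-146 + 27 \sqrt{3} \approx -99.235$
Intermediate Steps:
$t{\left(H \right)} = -4 + H^{\frac{3}{2}}$ ($t{\left(H \right)} = -4 + H \sqrt{H} = -4 + H^{\frac{3}{2}}$)
$\left(6 - -3\right) t{\left(3 \right)} - 110 = \left(6 - -3\right) \left(-4 + 3^{\frac{3}{2}}\right) - 110 = \left(6 + 3\right) \left(-4 + 3 \sqrt{3}\right) - 110 = 9 \left(-4 + 3 \sqrt{3}\right) - 110 = \left(-36 + 27 \sqrt{3}\right) - 110 = -146 + 27 \sqrt{3}$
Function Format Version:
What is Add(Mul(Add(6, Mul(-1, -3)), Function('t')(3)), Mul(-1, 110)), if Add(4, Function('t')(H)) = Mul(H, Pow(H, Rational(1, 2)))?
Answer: Add(-146, Mul(27, Pow(3, Rational(1, 2)))) ≈ -99.235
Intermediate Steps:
Function('t')(H) = Add(-4, Pow(H, Rational(3, 2))) (Function('t')(H) = Add(-4, Mul(H, Pow(H, Rational(1, 2)))) = Add(-4, Pow(H, Rational(3, 2))))
Add(Mul(Add(6, Mul(-1, -3)), Function('t')(3)), Mul(-1, 110)) = Add(Mul(Add(6, Mul(-1, -3)), Add(-4, Pow(3, Rational(3, 2)))), Mul(-1, 110)) = Add(Mul(Add(6, 3), Add(-4, Mul(3, Pow(3, Rational(1, 2))))), -110) = Add(Mul(9, Add(-4, Mul(3, Pow(3, Rational(1, 2))))), -110) = Add(Add(-36, Mul(27, Pow(3, Rational(1, 2)))), -110) = Add(-146, Mul(27, Pow(3, Rational(1, 2))))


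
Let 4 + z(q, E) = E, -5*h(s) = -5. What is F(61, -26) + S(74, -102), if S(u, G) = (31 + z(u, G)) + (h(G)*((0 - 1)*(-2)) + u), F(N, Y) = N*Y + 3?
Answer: -1582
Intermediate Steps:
h(s) = 1 (h(s) = -⅕*(-5) = 1)
z(q, E) = -4 + E
F(N, Y) = 3 + N*Y
S(u, G) = 29 + G + u (S(u, G) = (31 + (-4 + G)) + (1*((0 - 1)*(-2)) + u) = (27 + G) + (1*(-1*(-2)) + u) = (27 + G) + (1*2 + u) = (27 + G) + (2 + u) = 29 + G + u)
F(61, -26) + S(74, -102) = (3 + 61*(-26)) + (29 - 102 + 74) = (3 - 1586) + 1 = -1583 + 1 = -1582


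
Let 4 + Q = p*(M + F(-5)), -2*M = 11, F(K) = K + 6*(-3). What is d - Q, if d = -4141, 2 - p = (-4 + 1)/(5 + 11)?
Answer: -130389/32 ≈ -4074.7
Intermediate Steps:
F(K) = -18 + K (F(K) = K - 18 = -18 + K)
M = -11/2 (M = -½*11 = -11/2 ≈ -5.5000)
p = 35/16 (p = 2 - (-4 + 1)/(5 + 11) = 2 - (-3)/16 = 2 - 1*(-3/16) = 2 + 3/16 = 35/16 ≈ 2.1875)
Q = -2123/32 (Q = -4 + 35*(-11/2 + (-18 - 5))/16 = -4 + 35*(-11/2 - 23)/16 = -4 + (35/16)*(-57/2) = -4 - 1995/32 = -2123/32 ≈ -66.344)
d - Q = -4141 - 1*(-2123/32) = -4141 + 2123/32 = -130389/32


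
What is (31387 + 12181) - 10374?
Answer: 33194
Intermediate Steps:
(31387 + 12181) - 10374 = 43568 - 10374 = 33194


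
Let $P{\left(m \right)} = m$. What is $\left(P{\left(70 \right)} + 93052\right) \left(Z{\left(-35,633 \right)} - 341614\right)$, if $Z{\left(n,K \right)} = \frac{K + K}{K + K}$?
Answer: $-31811685786$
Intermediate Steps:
$Z{\left(n,K \right)} = 1$ ($Z{\left(n,K \right)} = \frac{2 K}{2 K} = 2 K \frac{1}{2 K} = 1$)
$\left(P{\left(70 \right)} + 93052\right) \left(Z{\left(-35,633 \right)} - 341614\right) = \left(70 + 93052\right) \left(1 - 341614\right) = 93122 \left(-341613\right) = -31811685786$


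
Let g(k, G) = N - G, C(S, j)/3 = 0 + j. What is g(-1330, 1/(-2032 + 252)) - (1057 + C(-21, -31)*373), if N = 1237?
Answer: 62066821/1780 ≈ 34869.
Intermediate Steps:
C(S, j) = 3*j (C(S, j) = 3*(0 + j) = 3*j)
g(k, G) = 1237 - G
g(-1330, 1/(-2032 + 252)) - (1057 + C(-21, -31)*373) = (1237 - 1/(-2032 + 252)) - (1057 + (3*(-31))*373) = (1237 - 1/(-1780)) - (1057 - 93*373) = (1237 - 1*(-1/1780)) - (1057 - 34689) = (1237 + 1/1780) - 1*(-33632) = 2201861/1780 + 33632 = 62066821/1780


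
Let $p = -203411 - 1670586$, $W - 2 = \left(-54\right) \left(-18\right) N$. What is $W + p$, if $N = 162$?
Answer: $-1716531$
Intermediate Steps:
$W = 157466$ ($W = 2 + \left(-54\right) \left(-18\right) 162 = 2 + 972 \cdot 162 = 2 + 157464 = 157466$)
$p = -1873997$ ($p = -203411 - 1670586 = -1873997$)
$W + p = 157466 - 1873997 = -1716531$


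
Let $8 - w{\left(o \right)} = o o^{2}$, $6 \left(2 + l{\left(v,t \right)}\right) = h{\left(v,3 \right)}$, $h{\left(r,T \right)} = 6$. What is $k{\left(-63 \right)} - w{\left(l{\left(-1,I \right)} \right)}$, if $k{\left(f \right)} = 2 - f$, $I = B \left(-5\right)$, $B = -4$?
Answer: $56$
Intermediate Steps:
$I = 20$ ($I = \left(-4\right) \left(-5\right) = 20$)
$l{\left(v,t \right)} = -1$ ($l{\left(v,t \right)} = -2 + \frac{1}{6} \cdot 6 = -2 + 1 = -1$)
$w{\left(o \right)} = 8 - o^{3}$ ($w{\left(o \right)} = 8 - o o^{2} = 8 - o^{3}$)
$k{\left(-63 \right)} - w{\left(l{\left(-1,I \right)} \right)} = \left(2 - -63\right) - \left(8 - \left(-1\right)^{3}\right) = \left(2 + 63\right) - \left(8 - -1\right) = 65 - \left(8 + 1\right) = 65 - 9 = 56$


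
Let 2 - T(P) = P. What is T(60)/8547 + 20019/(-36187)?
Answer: -173201239/309290289 ≈ -0.56000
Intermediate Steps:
T(P) = 2 - P
T(60)/8547 + 20019/(-36187) = (2 - 1*60)/8547 + 20019/(-36187) = (2 - 60)*(1/8547) + 20019*(-1/36187) = -58*1/8547 - 20019/36187 = -58/8547 - 20019/36187 = -173201239/309290289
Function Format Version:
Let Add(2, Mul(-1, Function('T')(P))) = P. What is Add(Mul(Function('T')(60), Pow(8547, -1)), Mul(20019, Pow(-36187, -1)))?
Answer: Rational(-173201239, 309290289) ≈ -0.56000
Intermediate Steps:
Function('T')(P) = Add(2, Mul(-1, P))
Add(Mul(Function('T')(60), Pow(8547, -1)), Mul(20019, Pow(-36187, -1))) = Add(Mul(Add(2, Mul(-1, 60)), Pow(8547, -1)), Mul(20019, Pow(-36187, -1))) = Add(Mul(Add(2, -60), Rational(1, 8547)), Mul(20019, Rational(-1, 36187))) = Add(Mul(-58, Rational(1, 8547)), Rational(-20019, 36187)) = Add(Rational(-58, 8547), Rational(-20019, 36187)) = Rational(-173201239, 309290289)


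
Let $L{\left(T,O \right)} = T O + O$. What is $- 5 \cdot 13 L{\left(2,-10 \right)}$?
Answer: $1950$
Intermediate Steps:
$L{\left(T,O \right)} = O + O T$ ($L{\left(T,O \right)} = O T + O = O + O T$)
$- 5 \cdot 13 L{\left(2,-10 \right)} = - 5 \cdot 13 \left(- 10 \left(1 + 2\right)\right) = - 5 \cdot 13 \left(\left(-10\right) 3\right) = - 5 \cdot 13 \left(-30\right) = \left(-5\right) \left(-390\right) = 1950$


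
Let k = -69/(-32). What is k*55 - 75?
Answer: 1395/32 ≈ 43.594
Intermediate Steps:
k = 69/32 (k = -69*(-1/32) = 69/32 ≈ 2.1563)
k*55 - 75 = (69/32)*55 - 75 = 3795/32 - 75 = 1395/32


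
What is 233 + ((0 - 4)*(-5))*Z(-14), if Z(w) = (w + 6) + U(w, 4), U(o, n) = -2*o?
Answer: 633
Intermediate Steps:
Z(w) = 6 - w (Z(w) = (w + 6) - 2*w = (6 + w) - 2*w = 6 - w)
233 + ((0 - 4)*(-5))*Z(-14) = 233 + ((0 - 4)*(-5))*(6 - 1*(-14)) = 233 + (-4*(-5))*(6 + 14) = 233 + 20*20 = 233 + 400 = 633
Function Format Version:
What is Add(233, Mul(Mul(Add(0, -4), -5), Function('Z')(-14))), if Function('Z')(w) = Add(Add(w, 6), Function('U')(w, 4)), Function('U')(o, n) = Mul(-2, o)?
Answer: 633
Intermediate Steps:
Function('Z')(w) = Add(6, Mul(-1, w)) (Function('Z')(w) = Add(Add(w, 6), Mul(-2, w)) = Add(Add(6, w), Mul(-2, w)) = Add(6, Mul(-1, w)))
Add(233, Mul(Mul(Add(0, -4), -5), Function('Z')(-14))) = Add(233, Mul(Mul(Add(0, -4), -5), Add(6, Mul(-1, -14)))) = Add(233, Mul(Mul(-4, -5), Add(6, 14))) = Add(233, Mul(20, 20)) = Add(233, 400) = 633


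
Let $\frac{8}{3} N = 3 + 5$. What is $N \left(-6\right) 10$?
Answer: $-180$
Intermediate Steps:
$N = 3$ ($N = \frac{3 \left(3 + 5\right)}{8} = \frac{3}{8} \cdot 8 = 3$)
$N \left(-6\right) 10 = 3 \left(-6\right) 10 = \left(-18\right) 10 = -180$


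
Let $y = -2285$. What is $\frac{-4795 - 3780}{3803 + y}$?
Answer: $- \frac{8575}{1518} \approx -5.6489$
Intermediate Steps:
$\frac{-4795 - 3780}{3803 + y} = \frac{-4795 - 3780}{3803 - 2285} = - \frac{8575}{1518}$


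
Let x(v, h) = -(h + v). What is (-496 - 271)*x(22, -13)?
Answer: 6903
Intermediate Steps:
x(v, h) = -h - v
(-496 - 271)*x(22, -13) = (-496 - 271)*(-1*(-13) - 1*22) = -767*(13 - 22) = -767*(-9) = 6903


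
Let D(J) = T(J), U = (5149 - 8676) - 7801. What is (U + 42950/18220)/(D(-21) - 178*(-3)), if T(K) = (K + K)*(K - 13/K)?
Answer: -20635321/2532580 ≈ -8.1479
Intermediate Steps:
U = -11328 (U = -3527 - 7801 = -11328)
T(K) = 2*K*(K - 13/K) (T(K) = (2*K)*(K - 13/K) = 2*K*(K - 13/K))
D(J) = -26 + 2*J²
(U + 42950/18220)/(D(-21) - 178*(-3)) = (-11328 + 42950/18220)/((-26 + 2*(-21)²) - 178*(-3)) = (-11328 + 42950*(1/18220))/((-26 + 2*441) + 534) = (-11328 + 4295/1822)/((-26 + 882) + 534) = -20635321/(1822*(856 + 534)) = -20635321/1822/1390 = -20635321/1822*1/1390 = -20635321/2532580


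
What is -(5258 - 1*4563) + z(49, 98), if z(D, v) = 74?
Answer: -621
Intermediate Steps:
-(5258 - 1*4563) + z(49, 98) = -(5258 - 1*4563) + 74 = -(5258 - 4563) + 74 = -1*695 + 74 = -695 + 74 = -621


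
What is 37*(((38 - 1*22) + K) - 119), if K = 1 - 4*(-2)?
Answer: -3478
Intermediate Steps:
K = 9 (K = 1 + 8 = 9)
37*(((38 - 1*22) + K) - 119) = 37*(((38 - 1*22) + 9) - 119) = 37*(((38 - 22) + 9) - 119) = 37*((16 + 9) - 119) = 37*(25 - 119) = 37*(-94) = -3478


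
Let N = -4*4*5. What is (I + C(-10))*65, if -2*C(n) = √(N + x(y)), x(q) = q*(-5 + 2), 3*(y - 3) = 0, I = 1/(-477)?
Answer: -65/477 - 65*I*√89/2 ≈ -0.13627 - 306.6*I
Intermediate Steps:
I = -1/477 ≈ -0.0020964
N = -80 (N = -16*5 = -80)
y = 3 (y = 3 + (⅓)*0 = 3 + 0 = 3)
x(q) = -3*q (x(q) = q*(-3) = -3*q)
C(n) = -I*√89/2 (C(n) = -√(-80 - 3*3)/2 = -√(-80 - 9)/2 = -I*√89/2)
(I + C(-10))*65 = (-1/477 - I*√89/2)*65 = -65/477 - 65*I*√89/2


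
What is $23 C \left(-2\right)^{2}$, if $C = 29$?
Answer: $2668$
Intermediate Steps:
$23 C \left(-2\right)^{2} = 23 \cdot 29 \left(-2\right)^{2} = 667 \cdot 4 = 2668$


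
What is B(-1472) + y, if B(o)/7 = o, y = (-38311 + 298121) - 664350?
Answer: -414844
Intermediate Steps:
y = -404540 (y = 259810 - 664350 = -404540)
B(o) = 7*o
B(-1472) + y = 7*(-1472) - 404540 = -10304 - 404540 = -414844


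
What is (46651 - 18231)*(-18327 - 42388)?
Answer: -1725520300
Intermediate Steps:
(46651 - 18231)*(-18327 - 42388) = 28420*(-60715) = -1725520300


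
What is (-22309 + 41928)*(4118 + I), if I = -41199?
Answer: -727492139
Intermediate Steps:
(-22309 + 41928)*(4118 + I) = (-22309 + 41928)*(4118 - 41199) = 19619*(-37081) = -727492139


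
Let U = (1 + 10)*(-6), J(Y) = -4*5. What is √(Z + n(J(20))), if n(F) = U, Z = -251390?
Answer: 8*I*√3929 ≈ 501.45*I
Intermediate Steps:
J(Y) = -20
U = -66 (U = 11*(-6) = -66)
n(F) = -66
√(Z + n(J(20))) = √(-251390 - 66) = √(-251456) = 8*I*√3929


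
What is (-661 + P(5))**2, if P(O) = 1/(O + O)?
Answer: 43678881/100 ≈ 4.3679e+5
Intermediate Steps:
P(O) = 1/(2*O)
(-661 + P(5))**2 = (-661 + (1/2)/5)**2 = (-661 + (1/2)*(1/5))**2 = (-661 + 1/10)**2 = (-6609/10)**2 = 43678881/100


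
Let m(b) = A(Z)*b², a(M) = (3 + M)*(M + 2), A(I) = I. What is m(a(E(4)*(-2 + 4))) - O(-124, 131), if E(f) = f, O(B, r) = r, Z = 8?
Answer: 96669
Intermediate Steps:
a(M) = (2 + M)*(3 + M) (a(M) = (3 + M)*(2 + M) = (2 + M)*(3 + M))
m(b) = 8*b²
m(a(E(4)*(-2 + 4))) - O(-124, 131) = 8*(6 + (4*(-2 + 4))² + 5*(4*(-2 + 4)))² - 1*131 = 8*(6 + (4*2)² + 5*(4*2))² - 131 = 8*(6 + 8² + 5*8)² - 131 = 8*(6 + 64 + 40)² - 131 = 8*110² - 131 = 8*12100 - 131 = 96800 - 131 = 96669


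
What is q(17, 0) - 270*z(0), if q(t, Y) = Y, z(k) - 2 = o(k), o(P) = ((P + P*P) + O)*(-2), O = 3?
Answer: 1080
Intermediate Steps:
o(P) = -6 - 2*P - 2*P² (o(P) = ((P + P*P) + 3)*(-2) = ((P + P²) + 3)*(-2) = (3 + P + P²)*(-2) = -6 - 2*P - 2*P²)
z(k) = -4 - 2*k - 2*k² (z(k) = 2 + (-6 - 2*k - 2*k²) = -4 - 2*k - 2*k²)
q(17, 0) - 270*z(0) = 0 - 270*(-4 - 2*0 - 2*0²) = 0 - 270*(-4 + 0 - 2*0) = 0 - 270*(-4 + 0 + 0) = 0 - 270*(-4) = 0 + 1080 = 1080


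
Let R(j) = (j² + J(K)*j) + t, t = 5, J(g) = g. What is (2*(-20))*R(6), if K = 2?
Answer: -2120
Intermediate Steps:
R(j) = 5 + j² + 2*j (R(j) = (j² + 2*j) + 5 = 5 + j² + 2*j)
(2*(-20))*R(6) = (2*(-20))*(5 + 6² + 2*6) = -40*(5 + 36 + 12) = -40*53 = -2120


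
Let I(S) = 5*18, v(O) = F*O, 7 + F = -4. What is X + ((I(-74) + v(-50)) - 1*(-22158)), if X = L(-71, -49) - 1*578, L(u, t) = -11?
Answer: 22209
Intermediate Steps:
F = -11 (F = -7 - 4 = -11)
X = -589 (X = -11 - 1*578 = -11 - 578 = -589)
v(O) = -11*O
I(S) = 90
X + ((I(-74) + v(-50)) - 1*(-22158)) = -589 + ((90 - 11*(-50)) - 1*(-22158)) = -589 + ((90 + 550) + 22158) = -589 + (640 + 22158) = -589 + 22798 = 22209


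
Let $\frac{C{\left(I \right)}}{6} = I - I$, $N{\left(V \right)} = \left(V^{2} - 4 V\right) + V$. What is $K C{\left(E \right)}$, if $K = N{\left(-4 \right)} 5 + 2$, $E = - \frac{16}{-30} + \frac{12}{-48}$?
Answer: $0$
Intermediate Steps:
$N{\left(V \right)} = V^{2} - 3 V$
$E = \frac{17}{60}$ ($E = \left(-16\right) \left(- \frac{1}{30}\right) + 12 \left(- \frac{1}{48}\right) = \frac{8}{15} - \frac{1}{4} = \frac{17}{60} \approx 0.28333$)
$K = 142$ ($K = - 4 \left(-3 - 4\right) 5 + 2 = \left(-4\right) \left(-7\right) 5 + 2 = 28 \cdot 5 + 2 = 140 + 2 = 142$)
$C{\left(I \right)} = 0$ ($C{\left(I \right)} = 6 \left(I - I\right) = 6 \cdot 0 = 0$)
$K C{\left(E \right)} = 142 \cdot 0 = 0$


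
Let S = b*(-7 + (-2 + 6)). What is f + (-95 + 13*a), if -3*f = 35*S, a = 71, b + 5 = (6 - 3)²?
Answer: 968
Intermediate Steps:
b = 4 (b = -5 + (6 - 3)² = -5 + 3² = -5 + 9 = 4)
S = -12 (S = 4*(-7 + (-2 + 6)) = 4*(-7 + 4) = 4*(-3) = -12)
f = 140 (f = -35*(-12)/3 = -⅓*(-420) = 140)
f + (-95 + 13*a) = 140 + (-95 + 13*71) = 140 + (-95 + 923) = 140 + 828 = 968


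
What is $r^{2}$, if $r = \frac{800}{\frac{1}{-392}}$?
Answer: $98344960000$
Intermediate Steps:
$r = -313600$ ($r = \frac{800}{- \frac{1}{392}} = 800 \left(-392\right) = -313600$)
$r^{2} = \left(-313600\right)^{2} = 98344960000$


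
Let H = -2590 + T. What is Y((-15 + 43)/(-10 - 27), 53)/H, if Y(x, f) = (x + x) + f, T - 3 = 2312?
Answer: -381/2035 ≈ -0.18722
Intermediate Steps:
T = 2315 (T = 3 + 2312 = 2315)
Y(x, f) = f + 2*x (Y(x, f) = 2*x + f = f + 2*x)
H = -275 (H = -2590 + 2315 = -275)
Y((-15 + 43)/(-10 - 27), 53)/H = (53 + 2*((-15 + 43)/(-10 - 27)))/(-275) = (53 + 2*(28/(-37)))*(-1/275) = (53 + 2*(28*(-1/37)))*(-1/275) = (53 + 2*(-28/37))*(-1/275) = (53 - 56/37)*(-1/275) = (1905/37)*(-1/275) = -381/2035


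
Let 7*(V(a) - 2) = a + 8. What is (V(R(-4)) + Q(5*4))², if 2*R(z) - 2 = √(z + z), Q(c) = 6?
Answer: (65 + I*√2)²/49 ≈ 86.184 + 3.752*I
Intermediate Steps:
R(z) = 1 + √2*√z/2 (R(z) = 1 + √(z + z)/2 = 1 + √(2*z)/2 = 1 + (√2*√z)/2 = 1 + √2*√z/2)
V(a) = 22/7 + a/7 (V(a) = 2 + (a + 8)/7 = 2 + (8 + a)/7 = 2 + (8/7 + a/7) = 22/7 + a/7)
(V(R(-4)) + Q(5*4))² = ((22/7 + (1 + √2*√(-4)/2)/7) + 6)² = ((22/7 + (1 + √2*(2*I)/2)/7) + 6)² = ((22/7 + (1 + I*√2)/7) + 6)² = ((22/7 + (⅐ + I*√2/7)) + 6)² = ((23/7 + I*√2/7) + 6)² = (65/7 + I*√2/7)²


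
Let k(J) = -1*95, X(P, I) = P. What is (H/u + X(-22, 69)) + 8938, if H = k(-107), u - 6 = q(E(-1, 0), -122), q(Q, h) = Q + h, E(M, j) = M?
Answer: 1043267/117 ≈ 8916.8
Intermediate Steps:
k(J) = -95
u = -117 (u = 6 + (-1 - 122) = 6 - 123 = -117)
H = -95
(H/u + X(-22, 69)) + 8938 = (-95/(-117) - 22) + 8938 = (-95*(-1/117) - 22) + 8938 = (95/117 - 22) + 8938 = -2479/117 + 8938 = 1043267/117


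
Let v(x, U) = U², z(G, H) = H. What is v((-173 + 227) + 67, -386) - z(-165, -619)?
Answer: 149615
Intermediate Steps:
v((-173 + 227) + 67, -386) - z(-165, -619) = (-386)² - 1*(-619) = 148996 + 619 = 149615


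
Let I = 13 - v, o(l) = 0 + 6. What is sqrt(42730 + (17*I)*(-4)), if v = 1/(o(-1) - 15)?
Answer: sqrt(376546)/3 ≈ 204.54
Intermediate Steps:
o(l) = 6
v = -1/9 (v = 1/(6 - 15) = 1/(-9) = -1/9 ≈ -0.11111)
I = 118/9 (I = 13 - 1*(-1/9) = 13 + 1/9 = 118/9 ≈ 13.111)
sqrt(42730 + (17*I)*(-4)) = sqrt(42730 + (17*(118/9))*(-4)) = sqrt(42730 + (2006/9)*(-4)) = sqrt(42730 - 8024/9) = sqrt(376546/9) = sqrt(376546)/3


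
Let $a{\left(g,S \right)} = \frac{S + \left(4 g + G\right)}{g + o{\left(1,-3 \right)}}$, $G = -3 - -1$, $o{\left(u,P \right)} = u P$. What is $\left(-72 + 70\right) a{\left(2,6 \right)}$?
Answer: $24$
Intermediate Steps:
$o{\left(u,P \right)} = P u$
$G = -2$ ($G = -3 + 1 = -2$)
$a{\left(g,S \right)} = \frac{-2 + S + 4 g}{-3 + g}$ ($a{\left(g,S \right)} = \frac{S + \left(4 g - 2\right)}{g - 3} = \frac{S + \left(-2 + 4 g\right)}{g - 3} = \frac{-2 + S + 4 g}{-3 + g}$)
$\left(-72 + 70\right) a{\left(2,6 \right)} = \left(-72 + 70\right) \frac{-2 + 6 + 4 \cdot 2}{-3 + 2} = - 2 \frac{-2 + 6 + 8}{-1} = - 2 \left(\left(-1\right) 12\right) = \left(-2\right) \left(-12\right) = 24$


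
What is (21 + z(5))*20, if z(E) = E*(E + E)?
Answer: 1420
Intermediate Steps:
z(E) = 2*E**2 (z(E) = E*(2*E) = 2*E**2)
(21 + z(5))*20 = (21 + 2*5**2)*20 = (21 + 2*25)*20 = (21 + 50)*20 = 71*20 = 1420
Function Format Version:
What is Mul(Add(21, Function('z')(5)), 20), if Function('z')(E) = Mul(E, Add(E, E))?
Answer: 1420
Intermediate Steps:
Function('z')(E) = Mul(2, Pow(E, 2)) (Function('z')(E) = Mul(E, Mul(2, E)) = Mul(2, Pow(E, 2)))
Mul(Add(21, Function('z')(5)), 20) = Mul(Add(21, Mul(2, Pow(5, 2))), 20) = Mul(Add(21, Mul(2, 25)), 20) = Mul(Add(21, 50), 20) = Mul(71, 20) = 1420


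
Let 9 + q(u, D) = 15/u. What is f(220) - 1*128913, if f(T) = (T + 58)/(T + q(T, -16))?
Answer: -1197202799/9287 ≈ -1.2891e+5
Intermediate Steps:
q(u, D) = -9 + 15/u
f(T) = (58 + T)/(-9 + T + 15/T) (f(T) = (T + 58)/(T + (-9 + 15/T)) = (58 + T)/(-9 + T + 15/T))
f(220) - 1*128913 = 220*(58 + 220)/(15 + 220*(-9 + 220)) - 1*128913 = 220*278/(15 + 220*211) - 128913 = 220*278/(15 + 46420) - 128913 = 220*278/46435 - 128913 = 220*(1/46435)*278 - 128913 = 12232/9287 - 128913 = -1197202799/9287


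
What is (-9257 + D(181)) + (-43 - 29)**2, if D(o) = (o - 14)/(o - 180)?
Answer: -3906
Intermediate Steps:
D(o) = (-14 + o)/(-180 + o)
(-9257 + D(181)) + (-43 - 29)**2 = (-9257 + (-14 + 181)/(-180 + 181)) + (-43 - 29)**2 = (-9257 + 167/1) + (-72)**2 = (-9257 + 1*167) + 5184 = (-9257 + 167) + 5184 = -9090 + 5184 = -3906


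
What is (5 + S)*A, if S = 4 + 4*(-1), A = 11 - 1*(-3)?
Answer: 70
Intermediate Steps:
A = 14 (A = 11 + 3 = 14)
S = 0 (S = 4 - 4 = 0)
(5 + S)*A = (5 + 0)*14 = 5*14 = 70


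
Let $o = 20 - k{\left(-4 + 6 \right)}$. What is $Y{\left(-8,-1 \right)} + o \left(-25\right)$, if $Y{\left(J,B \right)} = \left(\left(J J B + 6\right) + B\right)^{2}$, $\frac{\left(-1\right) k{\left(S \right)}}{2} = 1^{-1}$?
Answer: $2931$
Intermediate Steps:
$k{\left(S \right)} = -2$ ($k{\left(S \right)} = - \frac{2}{1} = \left(-2\right) 1 = -2$)
$Y{\left(J,B \right)} = \left(6 + B + B J^{2}\right)^{2}$ ($Y{\left(J,B \right)} = \left(\left(J^{2} B + 6\right) + B\right)^{2} = \left(\left(B J^{2} + 6\right) + B\right)^{2} = \left(\left(6 + B J^{2}\right) + B\right)^{2} = \left(6 + B + B J^{2}\right)^{2}$)
$o = 22$ ($o = 20 - -2 = 20 + 2 = 22$)
$Y{\left(-8,-1 \right)} + o \left(-25\right) = \left(6 - 1 - \left(-8\right)^{2}\right)^{2} + 22 \left(-25\right) = \left(6 - 1 - 64\right)^{2} - 550 = \left(-59\right)^{2} - 550 = 3481 - 550 = 2931$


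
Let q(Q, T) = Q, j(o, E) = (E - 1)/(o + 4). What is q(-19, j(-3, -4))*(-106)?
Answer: 2014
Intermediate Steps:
j(o, E) = (-1 + E)/(4 + o)
q(-19, j(-3, -4))*(-106) = -19*(-106) = 2014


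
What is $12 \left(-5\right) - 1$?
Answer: $-61$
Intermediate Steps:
$12 \left(-5\right) - 1 = -60 - 1 = -61$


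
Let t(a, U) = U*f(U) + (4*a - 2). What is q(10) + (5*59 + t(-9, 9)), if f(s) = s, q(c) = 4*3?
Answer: 350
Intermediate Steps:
q(c) = 12
t(a, U) = -2 + U**2 + 4*a (t(a, U) = U*U + (4*a - 2) = U**2 + (-2 + 4*a) = -2 + U**2 + 4*a)
q(10) + (5*59 + t(-9, 9)) = 12 + (5*59 + (-2 + 9**2 + 4*(-9))) = 12 + (295 + (-2 + 81 - 36)) = 12 + (295 + 43) = 12 + 338 = 350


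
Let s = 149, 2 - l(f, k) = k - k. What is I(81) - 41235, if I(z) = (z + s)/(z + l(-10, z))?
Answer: -3422275/83 ≈ -41232.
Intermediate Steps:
l(f, k) = 2 (l(f, k) = 2 - (k - k) = 2 - 1*0 = 2 + 0 = 2)
I(z) = (149 + z)/(2 + z) (I(z) = (z + 149)/(z + 2) = (149 + z)/(2 + z))
I(81) - 41235 = (149 + 81)/(2 + 81) - 41235 = 230/83 - 41235 = -3422275/83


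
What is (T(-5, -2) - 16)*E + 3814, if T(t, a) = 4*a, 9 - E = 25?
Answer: 4198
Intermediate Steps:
E = -16 (E = 9 - 1*25 = 9 - 25 = -16)
(T(-5, -2) - 16)*E + 3814 = (4*(-2) - 16)*(-16) + 3814 = (-8 - 16)*(-16) + 3814 = -24*(-16) + 3814 = 384 + 3814 = 4198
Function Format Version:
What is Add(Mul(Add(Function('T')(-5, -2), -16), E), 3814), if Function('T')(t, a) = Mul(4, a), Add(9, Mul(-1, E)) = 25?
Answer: 4198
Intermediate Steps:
E = -16 (E = Add(9, Mul(-1, 25)) = Add(9, -25) = -16)
Add(Mul(Add(Function('T')(-5, -2), -16), E), 3814) = Add(Mul(Add(Mul(4, -2), -16), -16), 3814) = Add(Mul(Add(-8, -16), -16), 3814) = Add(Mul(-24, -16), 3814) = Add(384, 3814) = 4198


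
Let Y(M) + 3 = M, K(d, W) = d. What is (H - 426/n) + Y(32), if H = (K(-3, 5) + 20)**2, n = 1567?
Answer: 497880/1567 ≈ 317.73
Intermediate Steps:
H = 289 (H = (-3 + 20)**2 = 17**2 = 289)
Y(M) = -3 + M
(H - 426/n) + Y(32) = (289 - 426/1567) + (-3 + 32) = (289 - 426*1/1567) + 29 = (289 - 426/1567) + 29 = 452437/1567 + 29 = 497880/1567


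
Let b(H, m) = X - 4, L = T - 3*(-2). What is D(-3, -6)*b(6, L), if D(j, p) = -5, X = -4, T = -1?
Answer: 40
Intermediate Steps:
L = 5 (L = -1 - 3*(-2) = -1 + 6 = 5)
b(H, m) = -8 (b(H, m) = -4 - 4 = -8)
D(-3, -6)*b(6, L) = -5*(-8) = 40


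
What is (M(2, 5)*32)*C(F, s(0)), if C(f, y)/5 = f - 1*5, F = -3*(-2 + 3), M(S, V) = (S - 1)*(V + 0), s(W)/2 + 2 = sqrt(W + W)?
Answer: -6400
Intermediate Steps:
s(W) = -4 + 2*sqrt(2)*sqrt(W) (s(W) = -4 + 2*sqrt(W + W) = -4 + 2*sqrt(2*W) = -4 + 2*(sqrt(2)*sqrt(W)) = -4 + 2*sqrt(2)*sqrt(W))
M(S, V) = V*(-1 + S) (M(S, V) = (-1 + S)*V = V*(-1 + S))
F = -3 (F = -3*1 = -3)
C(f, y) = -25 + 5*f (C(f, y) = 5*(f - 1*5) = 5*(f - 5) = 5*(-5 + f) = -25 + 5*f)
(M(2, 5)*32)*C(F, s(0)) = ((5*(-1 + 2))*32)*(-25 + 5*(-3)) = ((5*1)*32)*(-25 - 15) = (5*32)*(-40) = 160*(-40) = -6400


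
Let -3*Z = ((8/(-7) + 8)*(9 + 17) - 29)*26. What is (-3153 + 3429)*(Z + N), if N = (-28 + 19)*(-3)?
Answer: -2447476/7 ≈ -3.4964e+5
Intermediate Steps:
N = 27 (N = -9*(-3) = 27)
Z = -27170/21 (Z = -((8/(-7) + 8)*(9 + 17) - 29)*26/3 = -((8*(-⅐) + 8)*26 - 29)*26/3 = -((-8/7 + 8)*26 - 29)*26/3 = -((48/7)*26 - 29)*26/3 = -(1248/7 - 29)*26/3 = -1045*26/21 = -⅓*27170/7 = -27170/21 ≈ -1293.8)
(-3153 + 3429)*(Z + N) = (-3153 + 3429)*(-27170/21 + 27) = 276*(-26603/21) = -2447476/7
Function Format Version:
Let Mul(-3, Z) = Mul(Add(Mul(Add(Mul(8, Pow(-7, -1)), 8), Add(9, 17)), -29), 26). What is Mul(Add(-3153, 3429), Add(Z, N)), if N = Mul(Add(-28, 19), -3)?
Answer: Rational(-2447476, 7) ≈ -3.4964e+5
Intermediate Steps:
N = 27 (N = Mul(-9, -3) = 27)
Z = Rational(-27170, 21) (Z = Mul(Rational(-1, 3), Mul(Add(Mul(Add(Mul(8, Pow(-7, -1)), 8), Add(9, 17)), -29), 26)) = Mul(Rational(-1, 3), Mul(Add(Mul(Add(Mul(8, Rational(-1, 7)), 8), 26), -29), 26)) = Mul(Rational(-1, 3), Mul(Add(Mul(Add(Rational(-8, 7), 8), 26), -29), 26)) = Mul(Rational(-1, 3), Mul(Add(Mul(Rational(48, 7), 26), -29), 26)) = Mul(Rational(-1, 3), Mul(Add(Rational(1248, 7), -29), 26)) = Mul(Rational(-1, 3), Mul(Rational(1045, 7), 26)) = Mul(Rational(-1, 3), Rational(27170, 7)) = Rational(-27170, 21) ≈ -1293.8)
Mul(Add(-3153, 3429), Add(Z, N)) = Mul(Add(-3153, 3429), Add(Rational(-27170, 21), 27)) = Mul(276, Rational(-26603, 21)) = Rational(-2447476, 7)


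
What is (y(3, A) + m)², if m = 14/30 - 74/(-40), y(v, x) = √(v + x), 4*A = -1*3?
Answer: 52441/3600 ≈ 14.567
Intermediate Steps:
A = -¾ (A = (-1*3)/4 = (¼)*(-3) = -¾ ≈ -0.75000)
m = 139/60 (m = 14*(1/30) - 74*(-1/40) = 7/15 + 37/20 = 139/60 ≈ 2.3167)
(y(3, A) + m)² = (√(3 - ¾) + 139/60)² = (√(9/4) + 139/60)² = (3/2 + 139/60)² = (229/60)² = 52441/3600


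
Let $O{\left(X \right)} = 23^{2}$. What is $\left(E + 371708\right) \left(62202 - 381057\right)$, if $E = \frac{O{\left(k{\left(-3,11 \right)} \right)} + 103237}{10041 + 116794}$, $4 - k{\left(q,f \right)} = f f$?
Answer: $- \frac{3006527666004366}{25367} \approx -1.1852 \cdot 10^{11}$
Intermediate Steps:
$k{\left(q,f \right)} = 4 - f^{2}$ ($k{\left(q,f \right)} = 4 - f f = 4 - f^{2}$)
$O{\left(X \right)} = 529$
$E = \frac{103766}{126835}$ ($E = \frac{529 + 103237}{10041 + 116794} = \frac{103766}{126835} \approx 0.81812$)
$\left(E + 371708\right) \left(62202 - 381057\right) = \left(\frac{103766}{126835} + 371708\right) \left(62202 - 381057\right) = \frac{47145687946}{126835} \left(-318855\right) = - \frac{3006527666004366}{25367}$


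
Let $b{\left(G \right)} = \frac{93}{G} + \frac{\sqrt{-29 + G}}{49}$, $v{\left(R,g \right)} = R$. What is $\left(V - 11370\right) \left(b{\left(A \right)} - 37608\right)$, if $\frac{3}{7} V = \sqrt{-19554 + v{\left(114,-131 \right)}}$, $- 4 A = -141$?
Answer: $\frac{984699196785}{2303} - \frac{1039260366 i \sqrt{15}}{329} \approx 4.2757 \cdot 10^{8} - 1.2234 \cdot 10^{7} i$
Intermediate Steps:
$A = \frac{141}{4}$ ($A = \left(- \frac{1}{4}\right) \left(-141\right) = \frac{141}{4} \approx 35.25$)
$V = 84 i \sqrt{15}$ ($V = \frac{7 \sqrt{-19554 + 114}}{3} = \frac{7 \sqrt{-19440}}{3} = \frac{7 \cdot 36 i \sqrt{15}}{3} = 84 i \sqrt{15} \approx 325.33 i$)
$b{\left(G \right)} = \frac{93}{G} + \frac{\sqrt{-29 + G}}{49}$ ($b{\left(G \right)} = \frac{93}{G} + \sqrt{-29 + G} \frac{1}{49} = \frac{93}{G} + \frac{\sqrt{-29 + G}}{49}$)
$\left(V - 11370\right) \left(b{\left(A \right)} - 37608\right) = \left(84 i \sqrt{15} - 11370\right) \left(\left(\frac{93}{\frac{141}{4}} + \frac{\sqrt{-29 + \frac{141}{4}}}{49}\right) - 37608\right) = \left(-11370 + 84 i \sqrt{15}\right) \left(\left(93 \cdot \frac{4}{141} + \frac{\sqrt{\frac{25}{4}}}{49}\right) - 37608\right) = \left(-11370 + 84 i \sqrt{15}\right) \left(\left(\frac{124}{47} + \frac{1}{49} \cdot \frac{5}{2}\right) - 37608\right) = \left(-11370 + 84 i \sqrt{15}\right) \left(\left(\frac{124}{47} + \frac{5}{98}\right) - 37608\right) = \left(-11370 + 84 i \sqrt{15}\right) \left(\frac{12387}{4606} - 37608\right) = \left(-11370 + 84 i \sqrt{15}\right) \left(- \frac{173210061}{4606}\right) = \frac{984699196785}{2303} - \frac{1039260366 i \sqrt{15}}{329}$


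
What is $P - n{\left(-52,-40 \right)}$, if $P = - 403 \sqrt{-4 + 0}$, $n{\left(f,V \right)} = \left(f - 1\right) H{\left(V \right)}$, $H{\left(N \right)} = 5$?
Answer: $265 - 806 i \approx 265.0 - 806.0 i$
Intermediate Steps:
$n{\left(f,V \right)} = -5 + 5 f$ ($n{\left(f,V \right)} = \left(f - 1\right) 5 = \left(-1 + f\right) 5 = -5 + 5 f$)
$P = - 806 i$ ($P = - 403 \sqrt{-4} = - 403 \cdot 2 i = - 806 i \approx - 806.0 i$)
$P - n{\left(-52,-40 \right)} = - 806 i - \left(-5 + 5 \left(-52\right)\right) = - 806 i - \left(-5 - 260\right) = - 806 i - -265 = - 806 i + 265 = 265 - 806 i$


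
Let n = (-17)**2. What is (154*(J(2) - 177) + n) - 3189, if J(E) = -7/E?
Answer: -30697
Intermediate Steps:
n = 289
(154*(J(2) - 177) + n) - 3189 = (154*(-7/2 - 177) + 289) - 3189 = (154*(-361/2) + 289) - 3189 = (-27797 + 289) - 3189 = -27508 - 3189 = -30697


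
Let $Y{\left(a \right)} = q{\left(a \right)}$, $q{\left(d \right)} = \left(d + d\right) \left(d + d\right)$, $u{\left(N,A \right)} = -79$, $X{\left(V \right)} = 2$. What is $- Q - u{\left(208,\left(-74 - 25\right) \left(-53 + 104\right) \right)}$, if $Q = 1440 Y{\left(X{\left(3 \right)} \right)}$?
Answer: $-22961$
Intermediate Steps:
$q{\left(d \right)} = 4 d^{2}$ ($q{\left(d \right)} = 2 d 2 d = 4 d^{2}$)
$Y{\left(a \right)} = 4 a^{2}$
$Q = 23040$ ($Q = 1440 \cdot 4 \cdot 2^{2} = 1440 \cdot 4 \cdot 4 = 1440 \cdot 16 = 23040$)
$- Q - u{\left(208,\left(-74 - 25\right) \left(-53 + 104\right) \right)} = \left(-1\right) 23040 - -79 = -23040 + 79 = -22961$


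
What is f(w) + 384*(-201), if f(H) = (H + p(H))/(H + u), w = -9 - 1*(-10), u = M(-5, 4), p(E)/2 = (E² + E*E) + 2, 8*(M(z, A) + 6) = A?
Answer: -77186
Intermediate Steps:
M(z, A) = -6 + A/8
p(E) = 4 + 4*E² (p(E) = 2*((E² + E*E) + 2) = 2*((E² + E²) + 2) = 2*(2*E² + 2) = 2*(2 + 2*E²) = 4 + 4*E²)
u = -11/2 (u = -6 + (⅛)*4 = -6 + ½ = -11/2 ≈ -5.5000)
w = 1 (w = -9 + 10 = 1)
f(H) = (4 + H + 4*H²)/(-11/2 + H) (f(H) = (H + (4 + 4*H²))/(H - 11/2) = (4 + H + 4*H²)/(-11/2 + H))
f(w) + 384*(-201) = 2*(4 + 1 + 4*1²)/(-11 + 2*1) + 384*(-201) = 2*(4 + 1 + 4*1)/(-11 + 2) - 77184 = 2*(4 + 1 + 4)/(-9) - 77184 = 2*(-⅑)*9 - 77184 = -2 - 77184 = -77186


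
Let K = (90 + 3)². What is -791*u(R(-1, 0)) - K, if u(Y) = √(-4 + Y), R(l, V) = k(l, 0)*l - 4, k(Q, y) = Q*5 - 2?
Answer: -8649 - 791*I ≈ -8649.0 - 791.0*I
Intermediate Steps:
k(Q, y) = -2 + 5*Q (k(Q, y) = 5*Q - 2 = -2 + 5*Q)
R(l, V) = -4 + l*(-2 + 5*l) (R(l, V) = (-2 + 5*l)*l - 4 = l*(-2 + 5*l) - 4 = -4 + l*(-2 + 5*l))
K = 8649 (K = 93² = 8649)
-791*u(R(-1, 0)) - K = -791*√(-4 + (-4 - (-2 + 5*(-1)))) - 1*8649 = -791*√(-4 + (-4 - (-2 - 5))) - 8649 = -791*√(-4 + (-4 - 1*(-7))) - 8649 = -791*√(-4 + (-4 + 7)) - 8649 = -791*√(-4 + 3) - 8649 = -791*I - 8649 = -8649 - 791*I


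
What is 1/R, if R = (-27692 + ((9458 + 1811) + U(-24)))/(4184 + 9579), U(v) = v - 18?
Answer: -13763/16465 ≈ -0.83589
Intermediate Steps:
U(v) = -18 + v
R = -16465/13763 (R = (-27692 + ((9458 + 1811) + (-18 - 24)))/(4184 + 9579) = (-27692 + (11269 - 42))/13763 = (-27692 + 11227)*(1/13763) = -16465*1/13763 = -16465/13763 ≈ -1.1963)
1/R = 1/(-16465/13763) = -13763/16465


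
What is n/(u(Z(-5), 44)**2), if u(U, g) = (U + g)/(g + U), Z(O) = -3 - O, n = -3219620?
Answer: -3219620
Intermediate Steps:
u(U, g) = 1 (u(U, g) = (U + g)/(U + g) = 1)
n/(u(Z(-5), 44)**2) = -3219620/(1**2) = -3219620/1 = -3219620*1 = -3219620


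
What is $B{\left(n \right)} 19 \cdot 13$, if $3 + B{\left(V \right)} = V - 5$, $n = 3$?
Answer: $-1235$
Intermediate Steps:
$B{\left(V \right)} = -8 + V$ ($B{\left(V \right)} = -3 + \left(V - 5\right) = -3 + \left(-5 + V\right) = -8 + V$)
$B{\left(n \right)} 19 \cdot 13 = \left(-8 + 3\right) 19 \cdot 13 = \left(-5\right) 19 \cdot 13 = \left(-95\right) 13 = -1235$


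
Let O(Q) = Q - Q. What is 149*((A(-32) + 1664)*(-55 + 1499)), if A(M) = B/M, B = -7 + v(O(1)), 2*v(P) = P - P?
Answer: 2864533195/8 ≈ 3.5807e+8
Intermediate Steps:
O(Q) = 0
v(P) = 0 (v(P) = (P - P)/2 = (½)*0 = 0)
B = -7 (B = -7 + 0 = -7)
A(M) = -7/M
149*((A(-32) + 1664)*(-55 + 1499)) = 149*((-7/(-32) + 1664)*(-55 + 1499)) = 149*((-7*(-1/32) + 1664)*1444) = 149*((7/32 + 1664)*1444) = 149*((53255/32)*1444) = 149*(19225055/8) = 2864533195/8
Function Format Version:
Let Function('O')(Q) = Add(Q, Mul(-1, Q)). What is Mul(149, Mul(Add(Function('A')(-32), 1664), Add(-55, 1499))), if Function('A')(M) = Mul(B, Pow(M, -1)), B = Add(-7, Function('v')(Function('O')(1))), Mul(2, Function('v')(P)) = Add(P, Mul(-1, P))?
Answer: Rational(2864533195, 8) ≈ 3.5807e+8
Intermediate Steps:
Function('O')(Q) = 0
Function('v')(P) = 0 (Function('v')(P) = Mul(Rational(1, 2), Add(P, Mul(-1, P))) = Mul(Rational(1, 2), 0) = 0)
B = -7 (B = Add(-7, 0) = -7)
Function('A')(M) = Mul(-7, Pow(M, -1))
Mul(149, Mul(Add(Function('A')(-32), 1664), Add(-55, 1499))) = Mul(149, Mul(Add(Mul(-7, Pow(-32, -1)), 1664), Add(-55, 1499))) = Mul(149, Mul(Add(Mul(-7, Rational(-1, 32)), 1664), 1444)) = Mul(149, Mul(Add(Rational(7, 32), 1664), 1444)) = Mul(149, Mul(Rational(53255, 32), 1444)) = Mul(149, Rational(19225055, 8)) = Rational(2864533195, 8)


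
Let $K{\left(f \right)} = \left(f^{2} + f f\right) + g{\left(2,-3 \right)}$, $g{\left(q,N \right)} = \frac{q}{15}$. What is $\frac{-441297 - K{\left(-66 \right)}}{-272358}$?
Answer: $\frac{6750137}{4085370} \approx 1.6523$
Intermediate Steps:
$g{\left(q,N \right)} = \frac{q}{15}$ ($g{\left(q,N \right)} = q \frac{1}{15} = \frac{q}{15}$)
$K{\left(f \right)} = \frac{2}{15} + 2 f^{2}$ ($K{\left(f \right)} = \left(f^{2} + f f\right) + \frac{1}{15} \cdot 2 = \left(f^{2} + f^{2}\right) + \frac{2}{15} = 2 f^{2} + \frac{2}{15} = \frac{2}{15} + 2 f^{2}$)
$\frac{-441297 - K{\left(-66 \right)}}{-272358} = \frac{-441297 - \left(\frac{2}{15} + 2 \left(-66\right)^{2}\right)}{-272358} = \left(-441297 - \left(\frac{2}{15} + 2 \cdot 4356\right)\right) \left(- \frac{1}{272358}\right) = \left(-441297 - \left(\frac{2}{15} + 8712\right)\right) \left(- \frac{1}{272358}\right) = \left(-441297 - \frac{130682}{15}\right) \left(- \frac{1}{272358}\right) = \left(- \frac{6750137}{15}\right) \left(- \frac{1}{272358}\right) = \frac{6750137}{4085370}$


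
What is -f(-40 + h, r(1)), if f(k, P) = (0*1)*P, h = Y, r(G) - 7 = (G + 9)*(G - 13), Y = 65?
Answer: 0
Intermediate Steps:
r(G) = 7 + (-13 + G)*(9 + G) (r(G) = 7 + (G + 9)*(G - 13) = 7 + (9 + G)*(-13 + G) = 7 + (-13 + G)*(9 + G))
h = 65
f(k, P) = 0 (f(k, P) = 0*P = 0)
-f(-40 + h, r(1)) = -1*0 = 0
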